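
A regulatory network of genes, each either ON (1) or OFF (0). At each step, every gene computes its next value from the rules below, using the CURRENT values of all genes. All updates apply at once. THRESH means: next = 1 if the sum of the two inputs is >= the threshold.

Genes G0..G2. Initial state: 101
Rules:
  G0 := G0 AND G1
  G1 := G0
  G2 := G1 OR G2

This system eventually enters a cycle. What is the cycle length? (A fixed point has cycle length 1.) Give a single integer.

Step 0: 101
Step 1: G0=G0&G1=1&0=0 G1=G0=1 G2=G1|G2=0|1=1 -> 011
Step 2: G0=G0&G1=0&1=0 G1=G0=0 G2=G1|G2=1|1=1 -> 001
Step 3: G0=G0&G1=0&0=0 G1=G0=0 G2=G1|G2=0|1=1 -> 001
State from step 3 equals state from step 2 -> cycle length 1

Answer: 1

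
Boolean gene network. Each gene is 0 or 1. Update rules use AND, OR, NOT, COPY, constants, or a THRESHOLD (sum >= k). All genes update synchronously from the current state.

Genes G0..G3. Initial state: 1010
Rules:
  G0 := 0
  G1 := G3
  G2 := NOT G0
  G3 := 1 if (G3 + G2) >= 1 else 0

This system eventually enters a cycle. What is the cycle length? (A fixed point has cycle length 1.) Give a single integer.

Step 0: 1010
Step 1: G0=0(const) G1=G3=0 G2=NOT G0=NOT 1=0 G3=(0+1>=1)=1 -> 0001
Step 2: G0=0(const) G1=G3=1 G2=NOT G0=NOT 0=1 G3=(1+0>=1)=1 -> 0111
Step 3: G0=0(const) G1=G3=1 G2=NOT G0=NOT 0=1 G3=(1+1>=1)=1 -> 0111
State from step 3 equals state from step 2 -> cycle length 1

Answer: 1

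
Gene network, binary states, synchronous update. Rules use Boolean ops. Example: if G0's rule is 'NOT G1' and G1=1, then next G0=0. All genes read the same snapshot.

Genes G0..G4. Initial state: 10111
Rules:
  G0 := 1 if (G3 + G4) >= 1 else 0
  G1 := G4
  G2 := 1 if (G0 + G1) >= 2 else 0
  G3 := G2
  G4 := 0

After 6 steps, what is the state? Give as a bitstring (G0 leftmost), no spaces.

Step 1: G0=(1+1>=1)=1 G1=G4=1 G2=(1+0>=2)=0 G3=G2=1 G4=0(const) -> 11010
Step 2: G0=(1+0>=1)=1 G1=G4=0 G2=(1+1>=2)=1 G3=G2=0 G4=0(const) -> 10100
Step 3: G0=(0+0>=1)=0 G1=G4=0 G2=(1+0>=2)=0 G3=G2=1 G4=0(const) -> 00010
Step 4: G0=(1+0>=1)=1 G1=G4=0 G2=(0+0>=2)=0 G3=G2=0 G4=0(const) -> 10000
Step 5: G0=(0+0>=1)=0 G1=G4=0 G2=(1+0>=2)=0 G3=G2=0 G4=0(const) -> 00000
Step 6: G0=(0+0>=1)=0 G1=G4=0 G2=(0+0>=2)=0 G3=G2=0 G4=0(const) -> 00000

00000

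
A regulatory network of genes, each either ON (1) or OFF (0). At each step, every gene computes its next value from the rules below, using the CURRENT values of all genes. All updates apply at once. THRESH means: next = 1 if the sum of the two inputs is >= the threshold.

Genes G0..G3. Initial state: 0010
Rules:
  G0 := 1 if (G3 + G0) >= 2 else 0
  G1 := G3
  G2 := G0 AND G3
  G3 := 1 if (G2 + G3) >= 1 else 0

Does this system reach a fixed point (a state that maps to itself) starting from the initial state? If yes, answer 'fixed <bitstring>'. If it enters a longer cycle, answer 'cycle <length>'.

Step 0: 0010
Step 1: G0=(0+0>=2)=0 G1=G3=0 G2=G0&G3=0&0=0 G3=(1+0>=1)=1 -> 0001
Step 2: G0=(1+0>=2)=0 G1=G3=1 G2=G0&G3=0&1=0 G3=(0+1>=1)=1 -> 0101
Step 3: G0=(1+0>=2)=0 G1=G3=1 G2=G0&G3=0&1=0 G3=(0+1>=1)=1 -> 0101
Fixed point reached at step 2: 0101

Answer: fixed 0101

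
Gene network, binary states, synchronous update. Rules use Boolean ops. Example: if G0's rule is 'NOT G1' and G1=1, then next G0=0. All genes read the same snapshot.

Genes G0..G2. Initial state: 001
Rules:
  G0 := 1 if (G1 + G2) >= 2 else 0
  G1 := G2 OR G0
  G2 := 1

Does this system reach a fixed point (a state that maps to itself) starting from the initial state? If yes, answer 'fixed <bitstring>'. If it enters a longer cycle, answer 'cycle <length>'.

Step 0: 001
Step 1: G0=(0+1>=2)=0 G1=G2|G0=1|0=1 G2=1(const) -> 011
Step 2: G0=(1+1>=2)=1 G1=G2|G0=1|0=1 G2=1(const) -> 111
Step 3: G0=(1+1>=2)=1 G1=G2|G0=1|1=1 G2=1(const) -> 111
Fixed point reached at step 2: 111

Answer: fixed 111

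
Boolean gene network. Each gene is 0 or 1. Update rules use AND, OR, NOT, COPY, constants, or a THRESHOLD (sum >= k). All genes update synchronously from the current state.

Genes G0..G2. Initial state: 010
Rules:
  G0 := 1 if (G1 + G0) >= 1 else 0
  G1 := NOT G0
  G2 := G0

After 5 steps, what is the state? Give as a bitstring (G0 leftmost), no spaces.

Step 1: G0=(1+0>=1)=1 G1=NOT G0=NOT 0=1 G2=G0=0 -> 110
Step 2: G0=(1+1>=1)=1 G1=NOT G0=NOT 1=0 G2=G0=1 -> 101
Step 3: G0=(0+1>=1)=1 G1=NOT G0=NOT 1=0 G2=G0=1 -> 101
Step 4: G0=(0+1>=1)=1 G1=NOT G0=NOT 1=0 G2=G0=1 -> 101
Step 5: G0=(0+1>=1)=1 G1=NOT G0=NOT 1=0 G2=G0=1 -> 101

101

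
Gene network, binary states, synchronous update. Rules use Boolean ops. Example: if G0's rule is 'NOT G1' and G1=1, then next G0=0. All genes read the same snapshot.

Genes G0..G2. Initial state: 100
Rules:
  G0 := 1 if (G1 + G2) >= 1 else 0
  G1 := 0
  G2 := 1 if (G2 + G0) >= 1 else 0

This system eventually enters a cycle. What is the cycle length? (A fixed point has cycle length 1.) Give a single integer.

Step 0: 100
Step 1: G0=(0+0>=1)=0 G1=0(const) G2=(0+1>=1)=1 -> 001
Step 2: G0=(0+1>=1)=1 G1=0(const) G2=(1+0>=1)=1 -> 101
Step 3: G0=(0+1>=1)=1 G1=0(const) G2=(1+1>=1)=1 -> 101
State from step 3 equals state from step 2 -> cycle length 1

Answer: 1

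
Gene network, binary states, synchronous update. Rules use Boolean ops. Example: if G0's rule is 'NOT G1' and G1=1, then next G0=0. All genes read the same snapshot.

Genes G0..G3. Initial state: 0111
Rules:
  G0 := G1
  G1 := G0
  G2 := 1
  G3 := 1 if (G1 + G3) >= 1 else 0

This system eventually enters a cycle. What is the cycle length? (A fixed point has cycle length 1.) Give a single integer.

Step 0: 0111
Step 1: G0=G1=1 G1=G0=0 G2=1(const) G3=(1+1>=1)=1 -> 1011
Step 2: G0=G1=0 G1=G0=1 G2=1(const) G3=(0+1>=1)=1 -> 0111
State from step 2 equals state from step 0 -> cycle length 2

Answer: 2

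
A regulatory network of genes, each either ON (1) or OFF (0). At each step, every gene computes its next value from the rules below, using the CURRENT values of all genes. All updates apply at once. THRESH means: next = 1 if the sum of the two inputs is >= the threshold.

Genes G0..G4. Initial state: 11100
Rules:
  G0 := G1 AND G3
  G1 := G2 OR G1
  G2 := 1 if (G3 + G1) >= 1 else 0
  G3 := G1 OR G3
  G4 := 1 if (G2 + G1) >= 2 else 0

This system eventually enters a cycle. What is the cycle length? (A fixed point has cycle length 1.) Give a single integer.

Answer: 1

Derivation:
Step 0: 11100
Step 1: G0=G1&G3=1&0=0 G1=G2|G1=1|1=1 G2=(0+1>=1)=1 G3=G1|G3=1|0=1 G4=(1+1>=2)=1 -> 01111
Step 2: G0=G1&G3=1&1=1 G1=G2|G1=1|1=1 G2=(1+1>=1)=1 G3=G1|G3=1|1=1 G4=(1+1>=2)=1 -> 11111
Step 3: G0=G1&G3=1&1=1 G1=G2|G1=1|1=1 G2=(1+1>=1)=1 G3=G1|G3=1|1=1 G4=(1+1>=2)=1 -> 11111
State from step 3 equals state from step 2 -> cycle length 1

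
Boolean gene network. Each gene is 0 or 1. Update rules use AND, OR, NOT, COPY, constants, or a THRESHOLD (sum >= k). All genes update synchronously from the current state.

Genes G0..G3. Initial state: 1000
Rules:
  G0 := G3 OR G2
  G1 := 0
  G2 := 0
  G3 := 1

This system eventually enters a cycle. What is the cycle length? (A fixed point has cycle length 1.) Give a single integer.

Answer: 1

Derivation:
Step 0: 1000
Step 1: G0=G3|G2=0|0=0 G1=0(const) G2=0(const) G3=1(const) -> 0001
Step 2: G0=G3|G2=1|0=1 G1=0(const) G2=0(const) G3=1(const) -> 1001
Step 3: G0=G3|G2=1|0=1 G1=0(const) G2=0(const) G3=1(const) -> 1001
State from step 3 equals state from step 2 -> cycle length 1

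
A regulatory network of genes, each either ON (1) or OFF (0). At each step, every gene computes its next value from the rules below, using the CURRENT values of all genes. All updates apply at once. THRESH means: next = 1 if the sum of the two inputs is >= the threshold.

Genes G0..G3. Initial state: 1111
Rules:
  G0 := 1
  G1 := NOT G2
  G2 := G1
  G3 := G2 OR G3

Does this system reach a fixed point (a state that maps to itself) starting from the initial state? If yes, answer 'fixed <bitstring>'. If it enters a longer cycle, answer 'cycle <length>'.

Answer: cycle 4

Derivation:
Step 0: 1111
Step 1: G0=1(const) G1=NOT G2=NOT 1=0 G2=G1=1 G3=G2|G3=1|1=1 -> 1011
Step 2: G0=1(const) G1=NOT G2=NOT 1=0 G2=G1=0 G3=G2|G3=1|1=1 -> 1001
Step 3: G0=1(const) G1=NOT G2=NOT 0=1 G2=G1=0 G3=G2|G3=0|1=1 -> 1101
Step 4: G0=1(const) G1=NOT G2=NOT 0=1 G2=G1=1 G3=G2|G3=0|1=1 -> 1111
Cycle of length 4 starting at step 0 -> no fixed point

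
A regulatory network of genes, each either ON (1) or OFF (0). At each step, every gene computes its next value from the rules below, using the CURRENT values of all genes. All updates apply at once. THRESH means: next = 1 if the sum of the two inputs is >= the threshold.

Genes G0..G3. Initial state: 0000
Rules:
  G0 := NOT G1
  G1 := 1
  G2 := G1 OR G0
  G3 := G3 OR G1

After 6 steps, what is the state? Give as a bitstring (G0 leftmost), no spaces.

Step 1: G0=NOT G1=NOT 0=1 G1=1(const) G2=G1|G0=0|0=0 G3=G3|G1=0|0=0 -> 1100
Step 2: G0=NOT G1=NOT 1=0 G1=1(const) G2=G1|G0=1|1=1 G3=G3|G1=0|1=1 -> 0111
Step 3: G0=NOT G1=NOT 1=0 G1=1(const) G2=G1|G0=1|0=1 G3=G3|G1=1|1=1 -> 0111
Step 4: G0=NOT G1=NOT 1=0 G1=1(const) G2=G1|G0=1|0=1 G3=G3|G1=1|1=1 -> 0111
Step 5: G0=NOT G1=NOT 1=0 G1=1(const) G2=G1|G0=1|0=1 G3=G3|G1=1|1=1 -> 0111
Step 6: G0=NOT G1=NOT 1=0 G1=1(const) G2=G1|G0=1|0=1 G3=G3|G1=1|1=1 -> 0111

0111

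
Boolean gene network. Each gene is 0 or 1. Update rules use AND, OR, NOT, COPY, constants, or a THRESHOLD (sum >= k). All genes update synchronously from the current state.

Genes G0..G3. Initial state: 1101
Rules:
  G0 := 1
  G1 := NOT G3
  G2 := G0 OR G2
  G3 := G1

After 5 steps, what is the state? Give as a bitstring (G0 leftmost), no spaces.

Step 1: G0=1(const) G1=NOT G3=NOT 1=0 G2=G0|G2=1|0=1 G3=G1=1 -> 1011
Step 2: G0=1(const) G1=NOT G3=NOT 1=0 G2=G0|G2=1|1=1 G3=G1=0 -> 1010
Step 3: G0=1(const) G1=NOT G3=NOT 0=1 G2=G0|G2=1|1=1 G3=G1=0 -> 1110
Step 4: G0=1(const) G1=NOT G3=NOT 0=1 G2=G0|G2=1|1=1 G3=G1=1 -> 1111
Step 5: G0=1(const) G1=NOT G3=NOT 1=0 G2=G0|G2=1|1=1 G3=G1=1 -> 1011

1011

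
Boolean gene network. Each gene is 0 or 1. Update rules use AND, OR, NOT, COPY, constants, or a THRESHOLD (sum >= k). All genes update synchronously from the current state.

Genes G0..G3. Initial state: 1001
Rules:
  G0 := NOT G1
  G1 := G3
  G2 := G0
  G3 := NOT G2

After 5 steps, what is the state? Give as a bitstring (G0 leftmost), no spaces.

Step 1: G0=NOT G1=NOT 0=1 G1=G3=1 G2=G0=1 G3=NOT G2=NOT 0=1 -> 1111
Step 2: G0=NOT G1=NOT 1=0 G1=G3=1 G2=G0=1 G3=NOT G2=NOT 1=0 -> 0110
Step 3: G0=NOT G1=NOT 1=0 G1=G3=0 G2=G0=0 G3=NOT G2=NOT 1=0 -> 0000
Step 4: G0=NOT G1=NOT 0=1 G1=G3=0 G2=G0=0 G3=NOT G2=NOT 0=1 -> 1001
Step 5: G0=NOT G1=NOT 0=1 G1=G3=1 G2=G0=1 G3=NOT G2=NOT 0=1 -> 1111

1111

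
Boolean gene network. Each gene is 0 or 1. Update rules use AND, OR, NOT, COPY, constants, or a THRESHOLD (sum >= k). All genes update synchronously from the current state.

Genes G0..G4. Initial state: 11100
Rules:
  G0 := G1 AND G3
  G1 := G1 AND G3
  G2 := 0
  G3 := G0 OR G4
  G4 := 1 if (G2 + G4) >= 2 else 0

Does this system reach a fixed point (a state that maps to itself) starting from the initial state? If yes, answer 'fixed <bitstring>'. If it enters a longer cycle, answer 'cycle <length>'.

Answer: fixed 00000

Derivation:
Step 0: 11100
Step 1: G0=G1&G3=1&0=0 G1=G1&G3=1&0=0 G2=0(const) G3=G0|G4=1|0=1 G4=(1+0>=2)=0 -> 00010
Step 2: G0=G1&G3=0&1=0 G1=G1&G3=0&1=0 G2=0(const) G3=G0|G4=0|0=0 G4=(0+0>=2)=0 -> 00000
Step 3: G0=G1&G3=0&0=0 G1=G1&G3=0&0=0 G2=0(const) G3=G0|G4=0|0=0 G4=(0+0>=2)=0 -> 00000
Fixed point reached at step 2: 00000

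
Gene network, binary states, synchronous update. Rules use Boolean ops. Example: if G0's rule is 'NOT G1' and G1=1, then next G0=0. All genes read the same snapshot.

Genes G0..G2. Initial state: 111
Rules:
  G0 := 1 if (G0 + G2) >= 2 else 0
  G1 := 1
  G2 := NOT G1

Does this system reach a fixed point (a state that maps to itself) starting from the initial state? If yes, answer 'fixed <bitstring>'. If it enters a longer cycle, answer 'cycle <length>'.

Answer: fixed 010

Derivation:
Step 0: 111
Step 1: G0=(1+1>=2)=1 G1=1(const) G2=NOT G1=NOT 1=0 -> 110
Step 2: G0=(1+0>=2)=0 G1=1(const) G2=NOT G1=NOT 1=0 -> 010
Step 3: G0=(0+0>=2)=0 G1=1(const) G2=NOT G1=NOT 1=0 -> 010
Fixed point reached at step 2: 010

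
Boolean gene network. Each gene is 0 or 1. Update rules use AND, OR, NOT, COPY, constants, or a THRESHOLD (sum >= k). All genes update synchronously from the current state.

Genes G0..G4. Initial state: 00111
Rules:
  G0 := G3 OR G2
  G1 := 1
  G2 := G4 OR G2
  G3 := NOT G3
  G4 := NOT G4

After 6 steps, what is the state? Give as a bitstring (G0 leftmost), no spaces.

Step 1: G0=G3|G2=1|1=1 G1=1(const) G2=G4|G2=1|1=1 G3=NOT G3=NOT 1=0 G4=NOT G4=NOT 1=0 -> 11100
Step 2: G0=G3|G2=0|1=1 G1=1(const) G2=G4|G2=0|1=1 G3=NOT G3=NOT 0=1 G4=NOT G4=NOT 0=1 -> 11111
Step 3: G0=G3|G2=1|1=1 G1=1(const) G2=G4|G2=1|1=1 G3=NOT G3=NOT 1=0 G4=NOT G4=NOT 1=0 -> 11100
Step 4: G0=G3|G2=0|1=1 G1=1(const) G2=G4|G2=0|1=1 G3=NOT G3=NOT 0=1 G4=NOT G4=NOT 0=1 -> 11111
Step 5: G0=G3|G2=1|1=1 G1=1(const) G2=G4|G2=1|1=1 G3=NOT G3=NOT 1=0 G4=NOT G4=NOT 1=0 -> 11100
Step 6: G0=G3|G2=0|1=1 G1=1(const) G2=G4|G2=0|1=1 G3=NOT G3=NOT 0=1 G4=NOT G4=NOT 0=1 -> 11111

11111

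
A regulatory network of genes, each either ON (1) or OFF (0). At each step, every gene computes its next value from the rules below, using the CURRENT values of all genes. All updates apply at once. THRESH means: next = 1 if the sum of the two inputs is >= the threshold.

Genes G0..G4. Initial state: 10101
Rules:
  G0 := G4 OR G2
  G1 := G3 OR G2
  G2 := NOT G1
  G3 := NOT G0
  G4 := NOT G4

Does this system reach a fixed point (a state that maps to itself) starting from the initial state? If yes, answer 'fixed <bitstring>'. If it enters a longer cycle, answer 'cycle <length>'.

Answer: cycle 4

Derivation:
Step 0: 10101
Step 1: G0=G4|G2=1|1=1 G1=G3|G2=0|1=1 G2=NOT G1=NOT 0=1 G3=NOT G0=NOT 1=0 G4=NOT G4=NOT 1=0 -> 11100
Step 2: G0=G4|G2=0|1=1 G1=G3|G2=0|1=1 G2=NOT G1=NOT 1=0 G3=NOT G0=NOT 1=0 G4=NOT G4=NOT 0=1 -> 11001
Step 3: G0=G4|G2=1|0=1 G1=G3|G2=0|0=0 G2=NOT G1=NOT 1=0 G3=NOT G0=NOT 1=0 G4=NOT G4=NOT 1=0 -> 10000
Step 4: G0=G4|G2=0|0=0 G1=G3|G2=0|0=0 G2=NOT G1=NOT 0=1 G3=NOT G0=NOT 1=0 G4=NOT G4=NOT 0=1 -> 00101
Step 5: G0=G4|G2=1|1=1 G1=G3|G2=0|1=1 G2=NOT G1=NOT 0=1 G3=NOT G0=NOT 0=1 G4=NOT G4=NOT 1=0 -> 11110
Step 6: G0=G4|G2=0|1=1 G1=G3|G2=1|1=1 G2=NOT G1=NOT 1=0 G3=NOT G0=NOT 1=0 G4=NOT G4=NOT 0=1 -> 11001
Cycle of length 4 starting at step 2 -> no fixed point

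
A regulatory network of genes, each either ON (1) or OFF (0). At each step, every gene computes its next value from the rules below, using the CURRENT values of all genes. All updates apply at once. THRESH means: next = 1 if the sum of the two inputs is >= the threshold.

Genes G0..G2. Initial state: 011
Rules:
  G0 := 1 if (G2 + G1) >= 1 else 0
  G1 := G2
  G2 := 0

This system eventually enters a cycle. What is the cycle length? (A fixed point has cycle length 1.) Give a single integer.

Answer: 1

Derivation:
Step 0: 011
Step 1: G0=(1+1>=1)=1 G1=G2=1 G2=0(const) -> 110
Step 2: G0=(0+1>=1)=1 G1=G2=0 G2=0(const) -> 100
Step 3: G0=(0+0>=1)=0 G1=G2=0 G2=0(const) -> 000
Step 4: G0=(0+0>=1)=0 G1=G2=0 G2=0(const) -> 000
State from step 4 equals state from step 3 -> cycle length 1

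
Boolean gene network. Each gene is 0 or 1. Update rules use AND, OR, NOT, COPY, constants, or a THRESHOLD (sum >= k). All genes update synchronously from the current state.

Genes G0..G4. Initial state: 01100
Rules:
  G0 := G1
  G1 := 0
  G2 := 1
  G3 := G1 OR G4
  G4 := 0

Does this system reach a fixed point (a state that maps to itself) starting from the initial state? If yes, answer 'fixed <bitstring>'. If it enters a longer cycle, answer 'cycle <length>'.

Step 0: 01100
Step 1: G0=G1=1 G1=0(const) G2=1(const) G3=G1|G4=1|0=1 G4=0(const) -> 10110
Step 2: G0=G1=0 G1=0(const) G2=1(const) G3=G1|G4=0|0=0 G4=0(const) -> 00100
Step 3: G0=G1=0 G1=0(const) G2=1(const) G3=G1|G4=0|0=0 G4=0(const) -> 00100
Fixed point reached at step 2: 00100

Answer: fixed 00100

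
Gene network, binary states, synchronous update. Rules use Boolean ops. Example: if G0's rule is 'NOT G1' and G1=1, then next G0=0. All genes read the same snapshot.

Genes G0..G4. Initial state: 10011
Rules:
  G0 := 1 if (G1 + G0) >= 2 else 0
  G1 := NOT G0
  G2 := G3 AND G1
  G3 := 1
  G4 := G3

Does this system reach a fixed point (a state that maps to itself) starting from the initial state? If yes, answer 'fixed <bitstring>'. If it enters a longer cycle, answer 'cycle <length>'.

Step 0: 10011
Step 1: G0=(0+1>=2)=0 G1=NOT G0=NOT 1=0 G2=G3&G1=1&0=0 G3=1(const) G4=G3=1 -> 00011
Step 2: G0=(0+0>=2)=0 G1=NOT G0=NOT 0=1 G2=G3&G1=1&0=0 G3=1(const) G4=G3=1 -> 01011
Step 3: G0=(1+0>=2)=0 G1=NOT G0=NOT 0=1 G2=G3&G1=1&1=1 G3=1(const) G4=G3=1 -> 01111
Step 4: G0=(1+0>=2)=0 G1=NOT G0=NOT 0=1 G2=G3&G1=1&1=1 G3=1(const) G4=G3=1 -> 01111
Fixed point reached at step 3: 01111

Answer: fixed 01111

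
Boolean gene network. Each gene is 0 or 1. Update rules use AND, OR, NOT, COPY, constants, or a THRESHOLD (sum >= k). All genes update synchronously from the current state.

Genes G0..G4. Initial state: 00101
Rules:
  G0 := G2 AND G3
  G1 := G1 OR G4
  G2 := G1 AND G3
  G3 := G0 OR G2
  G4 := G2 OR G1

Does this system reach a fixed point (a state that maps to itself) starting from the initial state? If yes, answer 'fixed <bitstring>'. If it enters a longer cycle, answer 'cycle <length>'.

Step 0: 00101
Step 1: G0=G2&G3=1&0=0 G1=G1|G4=0|1=1 G2=G1&G3=0&0=0 G3=G0|G2=0|1=1 G4=G2|G1=1|0=1 -> 01011
Step 2: G0=G2&G3=0&1=0 G1=G1|G4=1|1=1 G2=G1&G3=1&1=1 G3=G0|G2=0|0=0 G4=G2|G1=0|1=1 -> 01101
Step 3: G0=G2&G3=1&0=0 G1=G1|G4=1|1=1 G2=G1&G3=1&0=0 G3=G0|G2=0|1=1 G4=G2|G1=1|1=1 -> 01011
Cycle of length 2 starting at step 1 -> no fixed point

Answer: cycle 2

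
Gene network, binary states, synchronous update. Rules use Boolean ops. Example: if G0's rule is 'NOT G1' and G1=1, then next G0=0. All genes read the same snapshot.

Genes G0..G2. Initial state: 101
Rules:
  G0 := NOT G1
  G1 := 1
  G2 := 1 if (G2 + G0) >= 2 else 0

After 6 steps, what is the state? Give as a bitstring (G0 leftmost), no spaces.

Step 1: G0=NOT G1=NOT 0=1 G1=1(const) G2=(1+1>=2)=1 -> 111
Step 2: G0=NOT G1=NOT 1=0 G1=1(const) G2=(1+1>=2)=1 -> 011
Step 3: G0=NOT G1=NOT 1=0 G1=1(const) G2=(1+0>=2)=0 -> 010
Step 4: G0=NOT G1=NOT 1=0 G1=1(const) G2=(0+0>=2)=0 -> 010
Step 5: G0=NOT G1=NOT 1=0 G1=1(const) G2=(0+0>=2)=0 -> 010
Step 6: G0=NOT G1=NOT 1=0 G1=1(const) G2=(0+0>=2)=0 -> 010

010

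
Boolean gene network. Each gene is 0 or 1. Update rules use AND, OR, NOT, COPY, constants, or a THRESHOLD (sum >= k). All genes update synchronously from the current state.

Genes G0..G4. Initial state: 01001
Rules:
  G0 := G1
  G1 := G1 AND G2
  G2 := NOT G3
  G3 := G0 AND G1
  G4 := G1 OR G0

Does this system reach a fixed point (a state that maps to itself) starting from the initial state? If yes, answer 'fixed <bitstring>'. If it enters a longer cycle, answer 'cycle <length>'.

Answer: fixed 00100

Derivation:
Step 0: 01001
Step 1: G0=G1=1 G1=G1&G2=1&0=0 G2=NOT G3=NOT 0=1 G3=G0&G1=0&1=0 G4=G1|G0=1|0=1 -> 10101
Step 2: G0=G1=0 G1=G1&G2=0&1=0 G2=NOT G3=NOT 0=1 G3=G0&G1=1&0=0 G4=G1|G0=0|1=1 -> 00101
Step 3: G0=G1=0 G1=G1&G2=0&1=0 G2=NOT G3=NOT 0=1 G3=G0&G1=0&0=0 G4=G1|G0=0|0=0 -> 00100
Step 4: G0=G1=0 G1=G1&G2=0&1=0 G2=NOT G3=NOT 0=1 G3=G0&G1=0&0=0 G4=G1|G0=0|0=0 -> 00100
Fixed point reached at step 3: 00100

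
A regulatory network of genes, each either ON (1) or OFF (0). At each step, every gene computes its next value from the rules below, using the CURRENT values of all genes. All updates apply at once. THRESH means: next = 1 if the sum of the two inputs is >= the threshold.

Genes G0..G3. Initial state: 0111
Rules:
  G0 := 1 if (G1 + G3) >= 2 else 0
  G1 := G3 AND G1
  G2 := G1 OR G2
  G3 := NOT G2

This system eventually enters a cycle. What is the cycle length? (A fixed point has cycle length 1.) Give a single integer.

Answer: 1

Derivation:
Step 0: 0111
Step 1: G0=(1+1>=2)=1 G1=G3&G1=1&1=1 G2=G1|G2=1|1=1 G3=NOT G2=NOT 1=0 -> 1110
Step 2: G0=(1+0>=2)=0 G1=G3&G1=0&1=0 G2=G1|G2=1|1=1 G3=NOT G2=NOT 1=0 -> 0010
Step 3: G0=(0+0>=2)=0 G1=G3&G1=0&0=0 G2=G1|G2=0|1=1 G3=NOT G2=NOT 1=0 -> 0010
State from step 3 equals state from step 2 -> cycle length 1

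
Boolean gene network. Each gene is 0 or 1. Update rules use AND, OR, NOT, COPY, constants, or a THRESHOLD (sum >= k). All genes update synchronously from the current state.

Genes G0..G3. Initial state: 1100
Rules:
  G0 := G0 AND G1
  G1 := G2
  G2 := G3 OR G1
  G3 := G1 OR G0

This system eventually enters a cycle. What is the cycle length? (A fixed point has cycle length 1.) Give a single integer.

Step 0: 1100
Step 1: G0=G0&G1=1&1=1 G1=G2=0 G2=G3|G1=0|1=1 G3=G1|G0=1|1=1 -> 1011
Step 2: G0=G0&G1=1&0=0 G1=G2=1 G2=G3|G1=1|0=1 G3=G1|G0=0|1=1 -> 0111
Step 3: G0=G0&G1=0&1=0 G1=G2=1 G2=G3|G1=1|1=1 G3=G1|G0=1|0=1 -> 0111
State from step 3 equals state from step 2 -> cycle length 1

Answer: 1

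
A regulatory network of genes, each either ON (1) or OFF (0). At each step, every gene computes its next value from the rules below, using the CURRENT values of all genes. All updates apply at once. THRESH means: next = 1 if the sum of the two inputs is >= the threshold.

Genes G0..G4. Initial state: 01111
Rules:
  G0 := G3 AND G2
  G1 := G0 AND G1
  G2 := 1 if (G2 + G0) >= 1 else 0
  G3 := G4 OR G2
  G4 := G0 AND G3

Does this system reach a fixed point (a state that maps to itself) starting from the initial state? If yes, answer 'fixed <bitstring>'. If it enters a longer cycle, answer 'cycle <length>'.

Step 0: 01111
Step 1: G0=G3&G2=1&1=1 G1=G0&G1=0&1=0 G2=(1+0>=1)=1 G3=G4|G2=1|1=1 G4=G0&G3=0&1=0 -> 10110
Step 2: G0=G3&G2=1&1=1 G1=G0&G1=1&0=0 G2=(1+1>=1)=1 G3=G4|G2=0|1=1 G4=G0&G3=1&1=1 -> 10111
Step 3: G0=G3&G2=1&1=1 G1=G0&G1=1&0=0 G2=(1+1>=1)=1 G3=G4|G2=1|1=1 G4=G0&G3=1&1=1 -> 10111
Fixed point reached at step 2: 10111

Answer: fixed 10111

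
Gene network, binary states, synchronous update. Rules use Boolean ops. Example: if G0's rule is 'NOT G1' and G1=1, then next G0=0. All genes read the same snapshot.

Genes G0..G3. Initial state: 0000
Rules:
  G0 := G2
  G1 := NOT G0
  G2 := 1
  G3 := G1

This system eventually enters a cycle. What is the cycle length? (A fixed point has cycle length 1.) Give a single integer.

Step 0: 0000
Step 1: G0=G2=0 G1=NOT G0=NOT 0=1 G2=1(const) G3=G1=0 -> 0110
Step 2: G0=G2=1 G1=NOT G0=NOT 0=1 G2=1(const) G3=G1=1 -> 1111
Step 3: G0=G2=1 G1=NOT G0=NOT 1=0 G2=1(const) G3=G1=1 -> 1011
Step 4: G0=G2=1 G1=NOT G0=NOT 1=0 G2=1(const) G3=G1=0 -> 1010
Step 5: G0=G2=1 G1=NOT G0=NOT 1=0 G2=1(const) G3=G1=0 -> 1010
State from step 5 equals state from step 4 -> cycle length 1

Answer: 1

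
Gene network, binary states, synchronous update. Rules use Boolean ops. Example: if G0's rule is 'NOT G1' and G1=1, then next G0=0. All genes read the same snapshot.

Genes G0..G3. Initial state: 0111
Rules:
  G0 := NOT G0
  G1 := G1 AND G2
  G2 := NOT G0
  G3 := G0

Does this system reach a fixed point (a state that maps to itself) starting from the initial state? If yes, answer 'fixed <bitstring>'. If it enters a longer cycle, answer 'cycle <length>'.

Step 0: 0111
Step 1: G0=NOT G0=NOT 0=1 G1=G1&G2=1&1=1 G2=NOT G0=NOT 0=1 G3=G0=0 -> 1110
Step 2: G0=NOT G0=NOT 1=0 G1=G1&G2=1&1=1 G2=NOT G0=NOT 1=0 G3=G0=1 -> 0101
Step 3: G0=NOT G0=NOT 0=1 G1=G1&G2=1&0=0 G2=NOT G0=NOT 0=1 G3=G0=0 -> 1010
Step 4: G0=NOT G0=NOT 1=0 G1=G1&G2=0&1=0 G2=NOT G0=NOT 1=0 G3=G0=1 -> 0001
Step 5: G0=NOT G0=NOT 0=1 G1=G1&G2=0&0=0 G2=NOT G0=NOT 0=1 G3=G0=0 -> 1010
Cycle of length 2 starting at step 3 -> no fixed point

Answer: cycle 2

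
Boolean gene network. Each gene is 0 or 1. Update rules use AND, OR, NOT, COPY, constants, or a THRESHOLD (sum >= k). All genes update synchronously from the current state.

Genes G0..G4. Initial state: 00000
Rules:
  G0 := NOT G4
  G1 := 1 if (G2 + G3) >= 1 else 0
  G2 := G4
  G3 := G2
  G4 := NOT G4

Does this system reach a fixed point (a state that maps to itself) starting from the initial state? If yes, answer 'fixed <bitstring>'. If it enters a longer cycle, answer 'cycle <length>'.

Answer: cycle 2

Derivation:
Step 0: 00000
Step 1: G0=NOT G4=NOT 0=1 G1=(0+0>=1)=0 G2=G4=0 G3=G2=0 G4=NOT G4=NOT 0=1 -> 10001
Step 2: G0=NOT G4=NOT 1=0 G1=(0+0>=1)=0 G2=G4=1 G3=G2=0 G4=NOT G4=NOT 1=0 -> 00100
Step 3: G0=NOT G4=NOT 0=1 G1=(1+0>=1)=1 G2=G4=0 G3=G2=1 G4=NOT G4=NOT 0=1 -> 11011
Step 4: G0=NOT G4=NOT 1=0 G1=(0+1>=1)=1 G2=G4=1 G3=G2=0 G4=NOT G4=NOT 1=0 -> 01100
Step 5: G0=NOT G4=NOT 0=1 G1=(1+0>=1)=1 G2=G4=0 G3=G2=1 G4=NOT G4=NOT 0=1 -> 11011
Cycle of length 2 starting at step 3 -> no fixed point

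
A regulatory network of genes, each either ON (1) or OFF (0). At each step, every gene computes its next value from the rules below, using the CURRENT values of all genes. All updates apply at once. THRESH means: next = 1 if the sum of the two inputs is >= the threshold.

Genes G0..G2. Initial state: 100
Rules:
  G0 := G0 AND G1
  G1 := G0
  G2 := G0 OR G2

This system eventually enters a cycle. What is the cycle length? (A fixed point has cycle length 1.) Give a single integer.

Answer: 1

Derivation:
Step 0: 100
Step 1: G0=G0&G1=1&0=0 G1=G0=1 G2=G0|G2=1|0=1 -> 011
Step 2: G0=G0&G1=0&1=0 G1=G0=0 G2=G0|G2=0|1=1 -> 001
Step 3: G0=G0&G1=0&0=0 G1=G0=0 G2=G0|G2=0|1=1 -> 001
State from step 3 equals state from step 2 -> cycle length 1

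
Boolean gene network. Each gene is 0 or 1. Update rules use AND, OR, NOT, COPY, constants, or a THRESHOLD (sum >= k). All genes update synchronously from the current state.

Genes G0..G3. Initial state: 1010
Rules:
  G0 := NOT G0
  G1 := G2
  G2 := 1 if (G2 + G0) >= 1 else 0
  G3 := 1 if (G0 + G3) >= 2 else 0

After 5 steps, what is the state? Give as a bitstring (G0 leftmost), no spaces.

Step 1: G0=NOT G0=NOT 1=0 G1=G2=1 G2=(1+1>=1)=1 G3=(1+0>=2)=0 -> 0110
Step 2: G0=NOT G0=NOT 0=1 G1=G2=1 G2=(1+0>=1)=1 G3=(0+0>=2)=0 -> 1110
Step 3: G0=NOT G0=NOT 1=0 G1=G2=1 G2=(1+1>=1)=1 G3=(1+0>=2)=0 -> 0110
Step 4: G0=NOT G0=NOT 0=1 G1=G2=1 G2=(1+0>=1)=1 G3=(0+0>=2)=0 -> 1110
Step 5: G0=NOT G0=NOT 1=0 G1=G2=1 G2=(1+1>=1)=1 G3=(1+0>=2)=0 -> 0110

0110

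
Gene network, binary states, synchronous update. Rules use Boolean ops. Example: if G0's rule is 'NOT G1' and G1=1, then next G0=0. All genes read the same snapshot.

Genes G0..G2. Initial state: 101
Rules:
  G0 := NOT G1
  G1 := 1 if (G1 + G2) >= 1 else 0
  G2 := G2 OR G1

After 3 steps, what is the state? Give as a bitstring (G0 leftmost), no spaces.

Step 1: G0=NOT G1=NOT 0=1 G1=(0+1>=1)=1 G2=G2|G1=1|0=1 -> 111
Step 2: G0=NOT G1=NOT 1=0 G1=(1+1>=1)=1 G2=G2|G1=1|1=1 -> 011
Step 3: G0=NOT G1=NOT 1=0 G1=(1+1>=1)=1 G2=G2|G1=1|1=1 -> 011

011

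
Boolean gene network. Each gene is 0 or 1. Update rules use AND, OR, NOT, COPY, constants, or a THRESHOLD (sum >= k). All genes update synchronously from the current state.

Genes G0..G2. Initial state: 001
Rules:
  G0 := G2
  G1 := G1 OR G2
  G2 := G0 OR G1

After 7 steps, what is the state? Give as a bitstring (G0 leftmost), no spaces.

Step 1: G0=G2=1 G1=G1|G2=0|1=1 G2=G0|G1=0|0=0 -> 110
Step 2: G0=G2=0 G1=G1|G2=1|0=1 G2=G0|G1=1|1=1 -> 011
Step 3: G0=G2=1 G1=G1|G2=1|1=1 G2=G0|G1=0|1=1 -> 111
Step 4: G0=G2=1 G1=G1|G2=1|1=1 G2=G0|G1=1|1=1 -> 111
Step 5: G0=G2=1 G1=G1|G2=1|1=1 G2=G0|G1=1|1=1 -> 111
Step 6: G0=G2=1 G1=G1|G2=1|1=1 G2=G0|G1=1|1=1 -> 111
Step 7: G0=G2=1 G1=G1|G2=1|1=1 G2=G0|G1=1|1=1 -> 111

111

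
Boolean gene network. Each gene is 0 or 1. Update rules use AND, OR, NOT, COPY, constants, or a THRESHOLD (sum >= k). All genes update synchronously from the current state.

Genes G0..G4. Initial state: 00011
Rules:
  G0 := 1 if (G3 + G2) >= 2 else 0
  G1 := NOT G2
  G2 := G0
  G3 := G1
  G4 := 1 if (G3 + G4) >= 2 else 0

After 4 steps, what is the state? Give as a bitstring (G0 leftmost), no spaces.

Step 1: G0=(1+0>=2)=0 G1=NOT G2=NOT 0=1 G2=G0=0 G3=G1=0 G4=(1+1>=2)=1 -> 01001
Step 2: G0=(0+0>=2)=0 G1=NOT G2=NOT 0=1 G2=G0=0 G3=G1=1 G4=(0+1>=2)=0 -> 01010
Step 3: G0=(1+0>=2)=0 G1=NOT G2=NOT 0=1 G2=G0=0 G3=G1=1 G4=(1+0>=2)=0 -> 01010
Step 4: G0=(1+0>=2)=0 G1=NOT G2=NOT 0=1 G2=G0=0 G3=G1=1 G4=(1+0>=2)=0 -> 01010

01010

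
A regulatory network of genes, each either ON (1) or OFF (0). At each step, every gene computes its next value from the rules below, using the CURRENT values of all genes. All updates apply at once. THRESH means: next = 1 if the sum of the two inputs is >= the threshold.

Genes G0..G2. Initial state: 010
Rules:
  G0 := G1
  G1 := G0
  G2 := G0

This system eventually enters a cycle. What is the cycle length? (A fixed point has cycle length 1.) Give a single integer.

Step 0: 010
Step 1: G0=G1=1 G1=G0=0 G2=G0=0 -> 100
Step 2: G0=G1=0 G1=G0=1 G2=G0=1 -> 011
Step 3: G0=G1=1 G1=G0=0 G2=G0=0 -> 100
State from step 3 equals state from step 1 -> cycle length 2

Answer: 2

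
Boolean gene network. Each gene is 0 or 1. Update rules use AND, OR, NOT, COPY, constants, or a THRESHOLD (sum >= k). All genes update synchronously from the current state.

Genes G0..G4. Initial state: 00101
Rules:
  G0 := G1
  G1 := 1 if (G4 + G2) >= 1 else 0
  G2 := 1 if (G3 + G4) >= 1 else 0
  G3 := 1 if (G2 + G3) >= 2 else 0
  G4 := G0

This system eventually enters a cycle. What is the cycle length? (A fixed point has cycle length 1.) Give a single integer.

Answer: 1

Derivation:
Step 0: 00101
Step 1: G0=G1=0 G1=(1+1>=1)=1 G2=(0+1>=1)=1 G3=(1+0>=2)=0 G4=G0=0 -> 01100
Step 2: G0=G1=1 G1=(0+1>=1)=1 G2=(0+0>=1)=0 G3=(1+0>=2)=0 G4=G0=0 -> 11000
Step 3: G0=G1=1 G1=(0+0>=1)=0 G2=(0+0>=1)=0 G3=(0+0>=2)=0 G4=G0=1 -> 10001
Step 4: G0=G1=0 G1=(1+0>=1)=1 G2=(0+1>=1)=1 G3=(0+0>=2)=0 G4=G0=1 -> 01101
Step 5: G0=G1=1 G1=(1+1>=1)=1 G2=(0+1>=1)=1 G3=(1+0>=2)=0 G4=G0=0 -> 11100
Step 6: G0=G1=1 G1=(0+1>=1)=1 G2=(0+0>=1)=0 G3=(1+0>=2)=0 G4=G0=1 -> 11001
Step 7: G0=G1=1 G1=(1+0>=1)=1 G2=(0+1>=1)=1 G3=(0+0>=2)=0 G4=G0=1 -> 11101
Step 8: G0=G1=1 G1=(1+1>=1)=1 G2=(0+1>=1)=1 G3=(1+0>=2)=0 G4=G0=1 -> 11101
State from step 8 equals state from step 7 -> cycle length 1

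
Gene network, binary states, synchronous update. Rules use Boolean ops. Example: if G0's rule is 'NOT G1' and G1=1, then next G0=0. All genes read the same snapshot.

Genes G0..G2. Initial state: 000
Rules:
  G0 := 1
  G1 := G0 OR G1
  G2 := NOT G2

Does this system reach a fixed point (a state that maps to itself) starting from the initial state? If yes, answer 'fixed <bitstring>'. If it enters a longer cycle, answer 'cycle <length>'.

Answer: cycle 2

Derivation:
Step 0: 000
Step 1: G0=1(const) G1=G0|G1=0|0=0 G2=NOT G2=NOT 0=1 -> 101
Step 2: G0=1(const) G1=G0|G1=1|0=1 G2=NOT G2=NOT 1=0 -> 110
Step 3: G0=1(const) G1=G0|G1=1|1=1 G2=NOT G2=NOT 0=1 -> 111
Step 4: G0=1(const) G1=G0|G1=1|1=1 G2=NOT G2=NOT 1=0 -> 110
Cycle of length 2 starting at step 2 -> no fixed point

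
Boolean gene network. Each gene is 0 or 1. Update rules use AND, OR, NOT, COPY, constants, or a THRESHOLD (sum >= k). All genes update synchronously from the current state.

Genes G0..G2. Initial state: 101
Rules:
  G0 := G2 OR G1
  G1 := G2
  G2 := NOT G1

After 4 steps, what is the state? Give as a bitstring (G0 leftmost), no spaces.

Step 1: G0=G2|G1=1|0=1 G1=G2=1 G2=NOT G1=NOT 0=1 -> 111
Step 2: G0=G2|G1=1|1=1 G1=G2=1 G2=NOT G1=NOT 1=0 -> 110
Step 3: G0=G2|G1=0|1=1 G1=G2=0 G2=NOT G1=NOT 1=0 -> 100
Step 4: G0=G2|G1=0|0=0 G1=G2=0 G2=NOT G1=NOT 0=1 -> 001

001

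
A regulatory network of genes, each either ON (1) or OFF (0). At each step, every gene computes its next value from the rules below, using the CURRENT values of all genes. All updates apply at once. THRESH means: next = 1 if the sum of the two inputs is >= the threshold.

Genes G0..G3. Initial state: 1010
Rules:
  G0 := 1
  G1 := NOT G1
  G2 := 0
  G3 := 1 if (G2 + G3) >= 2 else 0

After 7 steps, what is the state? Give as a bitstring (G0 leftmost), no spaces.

Step 1: G0=1(const) G1=NOT G1=NOT 0=1 G2=0(const) G3=(1+0>=2)=0 -> 1100
Step 2: G0=1(const) G1=NOT G1=NOT 1=0 G2=0(const) G3=(0+0>=2)=0 -> 1000
Step 3: G0=1(const) G1=NOT G1=NOT 0=1 G2=0(const) G3=(0+0>=2)=0 -> 1100
Step 4: G0=1(const) G1=NOT G1=NOT 1=0 G2=0(const) G3=(0+0>=2)=0 -> 1000
Step 5: G0=1(const) G1=NOT G1=NOT 0=1 G2=0(const) G3=(0+0>=2)=0 -> 1100
Step 6: G0=1(const) G1=NOT G1=NOT 1=0 G2=0(const) G3=(0+0>=2)=0 -> 1000
Step 7: G0=1(const) G1=NOT G1=NOT 0=1 G2=0(const) G3=(0+0>=2)=0 -> 1100

1100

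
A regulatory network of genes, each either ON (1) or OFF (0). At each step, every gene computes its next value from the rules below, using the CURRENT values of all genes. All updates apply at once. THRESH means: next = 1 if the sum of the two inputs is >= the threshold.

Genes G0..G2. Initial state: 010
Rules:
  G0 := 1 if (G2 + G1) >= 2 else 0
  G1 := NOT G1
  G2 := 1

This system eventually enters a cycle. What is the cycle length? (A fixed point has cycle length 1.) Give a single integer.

Answer: 2

Derivation:
Step 0: 010
Step 1: G0=(0+1>=2)=0 G1=NOT G1=NOT 1=0 G2=1(const) -> 001
Step 2: G0=(1+0>=2)=0 G1=NOT G1=NOT 0=1 G2=1(const) -> 011
Step 3: G0=(1+1>=2)=1 G1=NOT G1=NOT 1=0 G2=1(const) -> 101
Step 4: G0=(1+0>=2)=0 G1=NOT G1=NOT 0=1 G2=1(const) -> 011
State from step 4 equals state from step 2 -> cycle length 2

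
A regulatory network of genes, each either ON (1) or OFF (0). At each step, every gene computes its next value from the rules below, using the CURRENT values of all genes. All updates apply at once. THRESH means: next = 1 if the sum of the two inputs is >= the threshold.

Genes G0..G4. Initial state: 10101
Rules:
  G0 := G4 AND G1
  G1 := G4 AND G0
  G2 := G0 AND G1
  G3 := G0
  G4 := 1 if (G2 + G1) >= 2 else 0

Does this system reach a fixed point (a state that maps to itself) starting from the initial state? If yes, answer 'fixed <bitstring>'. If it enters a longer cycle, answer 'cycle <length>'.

Answer: fixed 00000

Derivation:
Step 0: 10101
Step 1: G0=G4&G1=1&0=0 G1=G4&G0=1&1=1 G2=G0&G1=1&0=0 G3=G0=1 G4=(1+0>=2)=0 -> 01010
Step 2: G0=G4&G1=0&1=0 G1=G4&G0=0&0=0 G2=G0&G1=0&1=0 G3=G0=0 G4=(0+1>=2)=0 -> 00000
Step 3: G0=G4&G1=0&0=0 G1=G4&G0=0&0=0 G2=G0&G1=0&0=0 G3=G0=0 G4=(0+0>=2)=0 -> 00000
Fixed point reached at step 2: 00000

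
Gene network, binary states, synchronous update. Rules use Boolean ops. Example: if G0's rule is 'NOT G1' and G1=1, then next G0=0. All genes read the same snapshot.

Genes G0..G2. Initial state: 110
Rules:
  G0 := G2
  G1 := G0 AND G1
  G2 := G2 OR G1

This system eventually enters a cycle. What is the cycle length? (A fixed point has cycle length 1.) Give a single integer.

Step 0: 110
Step 1: G0=G2=0 G1=G0&G1=1&1=1 G2=G2|G1=0|1=1 -> 011
Step 2: G0=G2=1 G1=G0&G1=0&1=0 G2=G2|G1=1|1=1 -> 101
Step 3: G0=G2=1 G1=G0&G1=1&0=0 G2=G2|G1=1|0=1 -> 101
State from step 3 equals state from step 2 -> cycle length 1

Answer: 1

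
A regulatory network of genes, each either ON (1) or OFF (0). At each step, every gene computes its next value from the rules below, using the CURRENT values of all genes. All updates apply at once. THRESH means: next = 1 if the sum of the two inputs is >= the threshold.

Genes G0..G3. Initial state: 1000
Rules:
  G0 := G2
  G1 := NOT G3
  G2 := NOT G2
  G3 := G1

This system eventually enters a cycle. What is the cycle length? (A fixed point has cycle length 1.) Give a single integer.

Step 0: 1000
Step 1: G0=G2=0 G1=NOT G3=NOT 0=1 G2=NOT G2=NOT 0=1 G3=G1=0 -> 0110
Step 2: G0=G2=1 G1=NOT G3=NOT 0=1 G2=NOT G2=NOT 1=0 G3=G1=1 -> 1101
Step 3: G0=G2=0 G1=NOT G3=NOT 1=0 G2=NOT G2=NOT 0=1 G3=G1=1 -> 0011
Step 4: G0=G2=1 G1=NOT G3=NOT 1=0 G2=NOT G2=NOT 1=0 G3=G1=0 -> 1000
State from step 4 equals state from step 0 -> cycle length 4

Answer: 4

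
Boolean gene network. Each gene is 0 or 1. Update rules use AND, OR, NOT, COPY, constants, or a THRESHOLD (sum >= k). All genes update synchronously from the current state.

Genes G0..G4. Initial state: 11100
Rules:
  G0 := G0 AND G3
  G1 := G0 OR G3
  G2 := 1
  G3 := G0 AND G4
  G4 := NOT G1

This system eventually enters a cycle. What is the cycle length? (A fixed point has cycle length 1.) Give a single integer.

Step 0: 11100
Step 1: G0=G0&G3=1&0=0 G1=G0|G3=1|0=1 G2=1(const) G3=G0&G4=1&0=0 G4=NOT G1=NOT 1=0 -> 01100
Step 2: G0=G0&G3=0&0=0 G1=G0|G3=0|0=0 G2=1(const) G3=G0&G4=0&0=0 G4=NOT G1=NOT 1=0 -> 00100
Step 3: G0=G0&G3=0&0=0 G1=G0|G3=0|0=0 G2=1(const) G3=G0&G4=0&0=0 G4=NOT G1=NOT 0=1 -> 00101
Step 4: G0=G0&G3=0&0=0 G1=G0|G3=0|0=0 G2=1(const) G3=G0&G4=0&1=0 G4=NOT G1=NOT 0=1 -> 00101
State from step 4 equals state from step 3 -> cycle length 1

Answer: 1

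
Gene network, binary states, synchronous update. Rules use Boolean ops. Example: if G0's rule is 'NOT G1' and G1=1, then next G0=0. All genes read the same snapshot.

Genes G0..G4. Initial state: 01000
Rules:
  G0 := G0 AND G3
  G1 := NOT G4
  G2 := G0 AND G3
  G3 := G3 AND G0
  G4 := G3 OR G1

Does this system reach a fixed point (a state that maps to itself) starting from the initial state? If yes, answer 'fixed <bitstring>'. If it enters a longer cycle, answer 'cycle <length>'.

Answer: cycle 4

Derivation:
Step 0: 01000
Step 1: G0=G0&G3=0&0=0 G1=NOT G4=NOT 0=1 G2=G0&G3=0&0=0 G3=G3&G0=0&0=0 G4=G3|G1=0|1=1 -> 01001
Step 2: G0=G0&G3=0&0=0 G1=NOT G4=NOT 1=0 G2=G0&G3=0&0=0 G3=G3&G0=0&0=0 G4=G3|G1=0|1=1 -> 00001
Step 3: G0=G0&G3=0&0=0 G1=NOT G4=NOT 1=0 G2=G0&G3=0&0=0 G3=G3&G0=0&0=0 G4=G3|G1=0|0=0 -> 00000
Step 4: G0=G0&G3=0&0=0 G1=NOT G4=NOT 0=1 G2=G0&G3=0&0=0 G3=G3&G0=0&0=0 G4=G3|G1=0|0=0 -> 01000
Cycle of length 4 starting at step 0 -> no fixed point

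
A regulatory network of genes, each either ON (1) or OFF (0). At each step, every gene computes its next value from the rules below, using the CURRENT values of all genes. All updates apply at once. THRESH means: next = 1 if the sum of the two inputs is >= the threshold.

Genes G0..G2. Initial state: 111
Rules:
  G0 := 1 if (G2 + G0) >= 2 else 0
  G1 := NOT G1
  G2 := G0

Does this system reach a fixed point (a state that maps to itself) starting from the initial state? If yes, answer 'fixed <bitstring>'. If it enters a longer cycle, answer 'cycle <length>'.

Step 0: 111
Step 1: G0=(1+1>=2)=1 G1=NOT G1=NOT 1=0 G2=G0=1 -> 101
Step 2: G0=(1+1>=2)=1 G1=NOT G1=NOT 0=1 G2=G0=1 -> 111
Cycle of length 2 starting at step 0 -> no fixed point

Answer: cycle 2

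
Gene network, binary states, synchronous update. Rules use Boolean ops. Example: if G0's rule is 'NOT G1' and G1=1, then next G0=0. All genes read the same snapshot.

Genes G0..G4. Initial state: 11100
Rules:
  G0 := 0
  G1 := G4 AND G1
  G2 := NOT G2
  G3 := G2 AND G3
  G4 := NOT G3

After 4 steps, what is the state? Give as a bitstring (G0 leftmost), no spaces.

Step 1: G0=0(const) G1=G4&G1=0&1=0 G2=NOT G2=NOT 1=0 G3=G2&G3=1&0=0 G4=NOT G3=NOT 0=1 -> 00001
Step 2: G0=0(const) G1=G4&G1=1&0=0 G2=NOT G2=NOT 0=1 G3=G2&G3=0&0=0 G4=NOT G3=NOT 0=1 -> 00101
Step 3: G0=0(const) G1=G4&G1=1&0=0 G2=NOT G2=NOT 1=0 G3=G2&G3=1&0=0 G4=NOT G3=NOT 0=1 -> 00001
Step 4: G0=0(const) G1=G4&G1=1&0=0 G2=NOT G2=NOT 0=1 G3=G2&G3=0&0=0 G4=NOT G3=NOT 0=1 -> 00101

00101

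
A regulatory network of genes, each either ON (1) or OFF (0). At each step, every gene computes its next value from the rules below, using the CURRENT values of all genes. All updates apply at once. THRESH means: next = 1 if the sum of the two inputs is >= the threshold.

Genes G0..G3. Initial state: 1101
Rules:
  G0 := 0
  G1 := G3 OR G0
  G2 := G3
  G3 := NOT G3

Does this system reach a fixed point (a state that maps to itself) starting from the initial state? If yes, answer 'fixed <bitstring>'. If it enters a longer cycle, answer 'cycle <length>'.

Answer: cycle 2

Derivation:
Step 0: 1101
Step 1: G0=0(const) G1=G3|G0=1|1=1 G2=G3=1 G3=NOT G3=NOT 1=0 -> 0110
Step 2: G0=0(const) G1=G3|G0=0|0=0 G2=G3=0 G3=NOT G3=NOT 0=1 -> 0001
Step 3: G0=0(const) G1=G3|G0=1|0=1 G2=G3=1 G3=NOT G3=NOT 1=0 -> 0110
Cycle of length 2 starting at step 1 -> no fixed point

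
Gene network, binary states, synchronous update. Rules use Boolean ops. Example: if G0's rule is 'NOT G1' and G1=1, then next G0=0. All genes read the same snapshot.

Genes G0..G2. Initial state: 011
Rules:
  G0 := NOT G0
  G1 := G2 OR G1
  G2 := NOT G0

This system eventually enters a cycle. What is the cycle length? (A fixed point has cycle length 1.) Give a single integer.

Answer: 2

Derivation:
Step 0: 011
Step 1: G0=NOT G0=NOT 0=1 G1=G2|G1=1|1=1 G2=NOT G0=NOT 0=1 -> 111
Step 2: G0=NOT G0=NOT 1=0 G1=G2|G1=1|1=1 G2=NOT G0=NOT 1=0 -> 010
Step 3: G0=NOT G0=NOT 0=1 G1=G2|G1=0|1=1 G2=NOT G0=NOT 0=1 -> 111
State from step 3 equals state from step 1 -> cycle length 2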